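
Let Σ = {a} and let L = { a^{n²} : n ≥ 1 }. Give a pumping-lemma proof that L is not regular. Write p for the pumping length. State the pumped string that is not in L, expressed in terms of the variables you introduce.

a^{p²+k}

Toward a contradiction, assume L is regular with pumping length p.
Take w = a^{p²} ∈ L with |w| = p² ≥ p.
Write w = xyz as guaranteed by the lemma, with |xy| ≤ p and |y| > 0.
Then y = a^k for some k with 1 ≤ k ≤ p.
Pump with i = 2: xy^2z = a^{p²+k}. Since 1 ≤ k ≤ p, p² < p²+k ≤ p²+p < (p+1)², so p²+k lies strictly between consecutive squares and is not a perfect square. So xy^2z ∉ L.
This contradicts the pumping lemma, so L is not regular.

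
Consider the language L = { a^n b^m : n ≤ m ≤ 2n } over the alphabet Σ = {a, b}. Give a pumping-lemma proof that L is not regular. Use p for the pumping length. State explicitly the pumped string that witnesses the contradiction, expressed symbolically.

a^{p+k} b^p

Assume L is regular. Let p be the pumping length given by the pumping lemma.
Take w = a^p b^p ∈ L (since p ≤ p ≤ 2p), with |w| = 2p ≥ p.
By the pumping lemma, w = xyz with |xy| ≤ p and y is nonempty.
The first p characters of w are a's, so xy (and hence y) consists only of a's. Write y = a^k, 1 ≤ k ≤ p.
Pump with i = 2: xy^2z = a^{p+k} b^p. Now n = p+k > p = m, so the condition n ≤ m fails. Thus xy^2z ∉ L.
Contradiction. Therefore L is not regular.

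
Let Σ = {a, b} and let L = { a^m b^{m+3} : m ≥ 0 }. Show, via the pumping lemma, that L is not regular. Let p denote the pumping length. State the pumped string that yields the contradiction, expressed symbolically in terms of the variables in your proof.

Assume L is regular; let p be its pumping constant.
Let w = a^p b^{p+3} ∈ L; note |w| = 2p+3 ≥ p.
By the pumping lemma, w = xyz with |xy| ≤ p and |y| > 0.
The first p characters of w are a's, so xy (and hence y) consists only of a's. Write y = a^k, 1 ≤ k ≤ p.
Pump with i = 2: xy^2z = a^{p+k} b^{p+3}. For this to lie in L we would need p+3 = (p+k)+3, which forces k = 0. But k ≥ 1, so xy^2z ∉ L.
This contradicts the pumping lemma, so L is not regular.

a^{p+k} b^{p+3}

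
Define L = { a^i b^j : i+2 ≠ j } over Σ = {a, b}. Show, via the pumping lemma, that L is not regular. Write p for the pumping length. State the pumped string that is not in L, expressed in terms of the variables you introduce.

Toward a contradiction, assume L is regular with pumping length p.
Choose w = a^p b^{p+p!+2}. Since p ≠ (p+p!+2)-2 = p+p!, w ∈ L; and |w| ≥ p.
Write w = xyz as guaranteed by the lemma, with |xy| ≤ p and y is nonempty.
Since the first p symbols of w are all a's and |xy| ≤ p, y lies entirely in the leading a-block: y = a^k for some k with 1 ≤ k ≤ p.
Since 1 ≤ k ≤ p, k divides p!; set t = 1 + p!/k. Then xy^t z has p + (p!/k)·k = p + p! copies of a. Now the a-count is p+p! and (b-count)-2 = (p+p!+2)-2 = p+p!, so i+2 ≠ j fails. So xy^t z = a^{p+p!} b^{p+p!+2} ∉ L.
This contradicts the pumping lemma, so L is not regular.

a^{p+p!} b^{p+p!+2}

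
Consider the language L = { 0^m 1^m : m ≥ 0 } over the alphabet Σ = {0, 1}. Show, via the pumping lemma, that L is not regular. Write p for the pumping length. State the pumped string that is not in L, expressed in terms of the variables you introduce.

0^{p+k} 1^p

Toward a contradiction, assume L is regular with pumping length p.
Choose w = 0^p 1^p, which is in L with |w| = 2p ≥ p.
The pumping lemma gives a decomposition w = xyz where |xy| ≤ p and y is nonempty.
Because |xy| ≤ p and w begins with p copies of 0, we have y = 0^k with 1 ≤ k ≤ p.
Pump with i = 2: xy^2z = 0^{p+k} 1^p. For this to lie in L we would need p = p+k, which forces k = 0. But k ≥ 1, so xy^2z ∉ L.
This contradicts the pumping lemma, so L is not regular.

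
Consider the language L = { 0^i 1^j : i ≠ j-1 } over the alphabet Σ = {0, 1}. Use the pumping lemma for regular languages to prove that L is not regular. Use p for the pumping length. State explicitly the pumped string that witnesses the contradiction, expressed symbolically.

0^{p+p!} 1^{p+p!+1}

Assume L is regular. Let p be the pumping length given by the pumping lemma.
Choose w = 0^p 1^{p+p!+1}. Since p ≠ (p+p!+1)-1 = p+p!, w ∈ L; and |w| ≥ p.
By the pumping lemma, w = xyz with |xy| ≤ p and y is nonempty.
Because |xy| ≤ p and w begins with p copies of 0, we have y = 0^k with 1 ≤ k ≤ p.
Since 1 ≤ k ≤ p, k divides p!; set t = 1 + p!/k. Then xy^t z has p + (p!/k)·k = p + p! copies of 0. Now the 0-count is p+p! and (1-count)-1 = (p+p!+1)-1 = p+p!, so i ≠ j-1 fails. So xy^t z = 0^{p+p!} 1^{p+p!+1} ∉ L.
Contradiction. Therefore L is not regular.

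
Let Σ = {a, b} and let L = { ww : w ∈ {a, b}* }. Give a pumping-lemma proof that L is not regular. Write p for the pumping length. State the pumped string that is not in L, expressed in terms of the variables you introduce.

Suppose for contradiction that L is regular, and let p be the pumping length.
Take w = a^p b^p a^p b^p = uu where u = a^pb^p; then w ∈ L and |w| = 4p ≥ p.
By the pumping lemma, w = xyz with |xy| ≤ p and |y| ≥ 1.
Since the first p symbols of w are all a's and |xy| ≤ p, y lies entirely in the leading a-block: y = a^k for some k with 1 ≤ k ≤ p.
Pump with i = 2: xy^2z = a^{p+k} b^p a^p b^p, of length 4p+k. Suppose this equals vv. The string starts with a and ends with b, so v does too; thus the boundary between the two copies of v is a b→a transition. There is exactly one such transition, at position 2p+k, so |v| = 2p+k and |vv| = 4p+2k ≠ 4p+k since k ≥ 1. So xy^2z ∉ L.
This is a contradiction; hence L is not regular.

a^{p+k} b^p a^p b^p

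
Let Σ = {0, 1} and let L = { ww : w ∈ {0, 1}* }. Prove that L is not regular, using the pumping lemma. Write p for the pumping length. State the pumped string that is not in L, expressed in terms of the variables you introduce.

0^{p+k} 1^p 0^p 1^p

Toward a contradiction, assume L is regular with pumping length p.
Take w = 0^p 1^p 0^p 1^p = uu where u = 0^p1^p; then w ∈ L and |w| = 4p ≥ p.
By the pumping lemma, w = xyz with |xy| ≤ p and y is nonempty.
The first p characters of w are 0's, so xy (and hence y) consists only of 0's. Write y = 0^k, 1 ≤ k ≤ p.
Pump with i = 2: xy^2z = 0^{p+k} 1^p 0^p 1^p, of length 4p+k. Suppose this equals vv. The string starts with 0 and ends with 1, so v does too; thus the boundary between the two copies of v is a 1→0 transition. There is exactly one such transition, at position 2p+k, so |v| = 2p+k and |vv| = 4p+2k ≠ 4p+k since k ≥ 1. So xy^2z ∉ L.
This contradicts the pumping lemma, so L is not regular.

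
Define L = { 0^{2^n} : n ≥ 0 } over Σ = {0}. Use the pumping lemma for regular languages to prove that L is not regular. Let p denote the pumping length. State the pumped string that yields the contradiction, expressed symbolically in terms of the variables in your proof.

0^{2^p+k}

Assume L is regular; let p be its pumping constant.
Take w = 0^{2^p} ∈ L with |w| = 2^p ≥ p.
Write w = xyz as guaranteed by the lemma, with |xy| ≤ p and y is nonempty.
Then y = 0^k for some k with 1 ≤ k ≤ p.
Pump with i = 2: xy^2z = 0^{2^p+k}. Since 1 ≤ k ≤ p < 2^p, we have 2^p < 2^p+k < 2^{p+1}, so 2^p+k is not a power of 2. So xy^2z ∉ L.
Contradiction. Therefore L is not regular.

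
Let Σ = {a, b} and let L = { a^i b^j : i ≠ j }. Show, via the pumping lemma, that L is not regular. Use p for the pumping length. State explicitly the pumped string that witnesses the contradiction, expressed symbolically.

a^{p+p!} b^{p+p!}

Assume L is regular. Let p be the pumping length given by the pumping lemma.
Choose w = a^p b^{p+p!}. Since p ≠ p+p!, w ∈ L; and |w| ≥ p.
Write w = xyz as guaranteed by the lemma, with |xy| ≤ p and y is nonempty.
The first p characters of w are a's, so xy (and hence y) consists only of a's. Write y = a^k, 1 ≤ k ≤ p.
Since 1 ≤ k ≤ p, k divides p!; set t = 1 + p!/k. Then xy^t z has p + (p!/k)·k = p + p! copies of a. Now the a-count equals the b-count, so i ≠ j fails. So xy^t z = a^{p+p!} b^{p+p!} ∉ L.
This is a contradiction; hence L is not regular.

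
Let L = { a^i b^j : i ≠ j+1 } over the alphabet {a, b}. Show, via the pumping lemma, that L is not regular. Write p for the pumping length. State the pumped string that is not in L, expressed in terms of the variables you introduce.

Assume L is regular; let p be its pumping constant.
Choose w = a^p b^{p+p!-1}. Since p ≠ (p+p!-1)+1 = p+p!, w ∈ L; and |w| ≥ p.
By the pumping lemma, w = xyz with |xy| ≤ p and y is nonempty.
Since the first p symbols of w are all a's and |xy| ≤ p, y lies entirely in the leading a-block: y = a^k for some k with 1 ≤ k ≤ p.
Since 1 ≤ k ≤ p, k divides p!; set t = 1 + p!/k. Then xy^t z has p + (p!/k)·k = p + p! copies of a. Now the a-count is p+p! and (b-count)+1 = (p+p!-1)+1 = p+p!, so i ≠ j+1 fails. So xy^t z = a^{p+p!} b^{p+p!-1} ∉ L.
This is a contradiction; hence L is not regular.

a^{p+p!} b^{p+p!-1}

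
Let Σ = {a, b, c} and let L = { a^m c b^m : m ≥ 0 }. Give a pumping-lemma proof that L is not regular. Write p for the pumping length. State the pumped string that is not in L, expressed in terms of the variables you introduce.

a^{p+k} c b^p

Assume L is regular; let p be its pumping constant.
Take w = a^p c b^p ∈ L with |w| = 2p+1 ≥ p.
Write w = xyz as guaranteed by the lemma, with |xy| ≤ p and |y| ≥ 1.
The first p characters of w are a's, so xy (and hence y) consists only of a's. Write y = a^k, 1 ≤ k ≤ p.
Pump with i = 2: xy^2z = a^{p+k} c b^p, which would require p+k = p. But k ≥ 1, so xy^2z ∉ L.
This is a contradiction; hence L is not regular.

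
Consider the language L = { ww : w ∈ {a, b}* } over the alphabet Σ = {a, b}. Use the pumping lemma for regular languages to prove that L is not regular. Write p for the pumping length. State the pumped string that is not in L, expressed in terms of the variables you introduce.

Toward a contradiction, assume L is regular with pumping length p.
Take w = a^p b^p a^p b^p = uu where u = a^pb^p; then w ∈ L and |w| = 4p ≥ p.
The pumping lemma gives a decomposition w = xyz where |xy| ≤ p and y is nonempty.
Because |xy| ≤ p and w begins with p copies of a, we have y = a^k with 1 ≤ k ≤ p.
Pump with i = 2: xy^2z = a^{p+k} b^p a^p b^p, of length 4p+k. Suppose this equals vv. The string starts with a and ends with b, so v does too; thus the boundary between the two copies of v is a b→a transition. There is exactly one such transition, at position 2p+k, so |v| = 2p+k and |vv| = 4p+2k ≠ 4p+k since k ≥ 1. So xy^2z ∉ L.
This contradicts the pumping lemma, so L is not regular.

a^{p+k} b^p a^p b^p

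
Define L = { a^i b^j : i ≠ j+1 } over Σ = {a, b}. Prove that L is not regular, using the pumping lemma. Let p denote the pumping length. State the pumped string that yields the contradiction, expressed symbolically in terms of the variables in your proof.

Suppose for contradiction that L is regular, and let p be the pumping length.
Choose w = a^p b^{p+p!-1}. Since p ≠ (p+p!-1)+1 = p+p!, w ∈ L; and |w| ≥ p.
By the pumping lemma, w = xyz with |xy| ≤ p and |y| > 0.
The first p characters of w are a's, so xy (and hence y) consists only of a's. Write y = a^k, 1 ≤ k ≤ p.
Since 1 ≤ k ≤ p, k divides p!; set t = 1 + p!/k. Then xy^t z has p + (p!/k)·k = p + p! copies of a. Now the a-count is p+p! and (b-count)+1 = (p+p!-1)+1 = p+p!, so i ≠ j+1 fails. So xy^t z = a^{p+p!} b^{p+p!-1} ∉ L.
This is a contradiction; hence L is not regular.

a^{p+p!} b^{p+p!-1}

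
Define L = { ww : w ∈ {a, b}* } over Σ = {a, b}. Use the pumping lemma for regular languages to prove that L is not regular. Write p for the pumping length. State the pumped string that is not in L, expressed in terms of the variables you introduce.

a^{p+k} b^p a^p b^p

Assume L is regular; let p be its pumping constant.
Take w = a^p b^p a^p b^p = uu where u = a^pb^p; then w ∈ L and |w| = 4p ≥ p.
The pumping lemma gives a decomposition w = xyz where |xy| ≤ p and |y| ≥ 1.
The first p characters of w are a's, so xy (and hence y) consists only of a's. Write y = a^k, 1 ≤ k ≤ p.
Pump with i = 2: xy^2z = a^{p+k} b^p a^p b^p, of length 4p+k. Suppose this equals vv. The string starts with a and ends with b, so v does too; thus the boundary between the two copies of v is a b→a transition. There is exactly one such transition, at position 2p+k, so |v| = 2p+k and |vv| = 4p+2k ≠ 4p+k since k ≥ 1. So xy^2z ∉ L.
Contradiction. Therefore L is not regular.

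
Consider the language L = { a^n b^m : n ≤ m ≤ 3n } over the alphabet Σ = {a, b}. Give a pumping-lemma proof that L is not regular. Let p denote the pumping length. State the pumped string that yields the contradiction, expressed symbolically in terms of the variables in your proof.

Toward a contradiction, assume L is regular with pumping length p.
Take w = a^p b^p ∈ L (since p ≤ p ≤ 3p), with |w| = 2p ≥ p.
The pumping lemma gives a decomposition w = xyz where |xy| ≤ p and |y| > 0.
The first p characters of w are a's, so xy (and hence y) consists only of a's. Write y = a^k, 1 ≤ k ≤ p.
Pump with i = 2: xy^2z = a^{p+k} b^p. Now n = p+k > p = m, so the condition n ≤ m fails. Thus xy^2z ∉ L.
Contradiction. Therefore L is not regular.

a^{p+k} b^p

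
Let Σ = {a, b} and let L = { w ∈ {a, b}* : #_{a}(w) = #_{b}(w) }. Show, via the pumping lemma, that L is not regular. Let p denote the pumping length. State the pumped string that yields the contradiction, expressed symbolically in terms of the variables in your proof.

a^{p+k} b^p

Toward a contradiction, assume L is regular with pumping length p.
Choose w = a^p b^p ∈ L with |w| = 2p ≥ p.
By the pumping lemma, w = xyz with |xy| ≤ p and |y| ≥ 1.
The first p characters of w are a's, so xy (and hence y) consists only of a's. Write y = a^k, 1 ≤ k ≤ p.
Pump with i = 2: xy^2z = a^{p+k} b^p has p+k occurrences of a but only p of b. Since k ≥ 1 the counts differ, so xy^2z ∉ L.
This contradicts the pumping lemma, so L is not regular.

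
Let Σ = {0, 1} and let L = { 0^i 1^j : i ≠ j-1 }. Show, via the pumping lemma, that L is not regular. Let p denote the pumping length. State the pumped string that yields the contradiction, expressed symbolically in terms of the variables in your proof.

Suppose for contradiction that L is regular, and let p be the pumping length.
Choose w = 0^p 1^{p+p!+1}. Since p ≠ (p+p!+1)-1 = p+p!, w ∈ L; and |w| ≥ p.
The pumping lemma gives a decomposition w = xyz where |xy| ≤ p and |y| > 0.
The first p characters of w are 0's, so xy (and hence y) consists only of 0's. Write y = 0^k, 1 ≤ k ≤ p.
Since 1 ≤ k ≤ p, k divides p!; set t = 1 + p!/k. Then xy^t z has p + (p!/k)·k = p + p! copies of 0. Now the 0-count is p+p! and (1-count)-1 = (p+p!+1)-1 = p+p!, so i ≠ j-1 fails. So xy^t z = 0^{p+p!} 1^{p+p!+1} ∉ L.
Contradiction. Therefore L is not regular.

0^{p+p!} 1^{p+p!+1}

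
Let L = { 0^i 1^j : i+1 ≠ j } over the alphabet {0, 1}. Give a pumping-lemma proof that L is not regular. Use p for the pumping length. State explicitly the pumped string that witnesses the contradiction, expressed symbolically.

Assume L is regular. Let p be the pumping length given by the pumping lemma.
Choose w = 0^p 1^{p+p!+1}. Since p ≠ (p+p!+1)-1 = p+p!, w ∈ L; and |w| ≥ p.
Write w = xyz as guaranteed by the lemma, with |xy| ≤ p and |y| ≥ 1.
The first p characters of w are 0's, so xy (and hence y) consists only of 0's. Write y = 0^k, 1 ≤ k ≤ p.
Since 1 ≤ k ≤ p, k divides p!; set t = 1 + p!/k. Then xy^t z has p + (p!/k)·k = p + p! copies of 0. Now the 0-count is p+p! and (1-count)-1 = (p+p!+1)-1 = p+p!, so i+1 ≠ j fails. So xy^t z = 0^{p+p!} 1^{p+p!+1} ∉ L.
This is a contradiction; hence L is not regular.

0^{p+p!} 1^{p+p!+1}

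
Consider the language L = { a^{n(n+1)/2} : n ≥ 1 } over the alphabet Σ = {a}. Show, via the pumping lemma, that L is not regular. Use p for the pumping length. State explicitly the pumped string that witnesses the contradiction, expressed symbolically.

a^{p(p+1)/2+k}

Assume L is regular. Let p be the pumping length given by the pumping lemma.
Take w = a^{p(p+1)/2} ∈ L with |w| = p(p+1)/2 ≥ p.
Write w = xyz as guaranteed by the lemma, with |xy| ≤ p and y is nonempty.
Then y = a^k for some k with 1 ≤ k ≤ p.
Pump with i = 2: xy^2z = a^{p(p+1)/2+k}. Since 1 ≤ k ≤ p, p(p+1)/2 < p(p+1)/2+k ≤ p(p+1)/2+p < (p+1)(p+2)/2, so p(p+1)/2+k is strictly between consecutive triangular numbers. So xy^2z ∉ L.
This is a contradiction; hence L is not regular.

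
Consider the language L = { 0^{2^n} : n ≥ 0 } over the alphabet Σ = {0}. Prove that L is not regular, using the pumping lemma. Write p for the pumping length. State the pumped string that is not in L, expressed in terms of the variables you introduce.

Assume L is regular; let p be its pumping constant.
Take w = 0^{2^p} ∈ L with |w| = 2^p ≥ p.
Write w = xyz as guaranteed by the lemma, with |xy| ≤ p and |y| ≥ 1.
Then y = 0^k for some k with 1 ≤ k ≤ p.
Pump with i = 2: xy^2z = 0^{2^p+k}. Since 1 ≤ k ≤ p < 2^p, we have 2^p < 2^p+k < 2^{p+1}, so 2^p+k is not a power of 2. So xy^2z ∉ L.
This contradicts the pumping lemma, so L is not regular.

0^{2^p+k}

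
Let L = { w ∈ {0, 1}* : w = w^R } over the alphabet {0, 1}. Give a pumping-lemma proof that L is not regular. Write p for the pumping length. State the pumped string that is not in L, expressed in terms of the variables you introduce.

0^{p+k} 1 0^p

Assume L is regular; let p be its pumping constant.
Take w = 0^p 1 0^p, a palindrome of length 2p+1 ≥ p.
The pumping lemma gives a decomposition w = xyz where |xy| ≤ p and y is nonempty.
Since the first p symbols of w are all 0's and |xy| ≤ p, y lies entirely in the leading 0-block: y = 0^k for some k with 1 ≤ k ≤ p.
Pump with i = 2: xy^2z = 0^{p+k} 1 0^p. Its reverse is 0^p 1 0^{p+k}, which differs from xy^2z since k ≥ 1. So xy^2z is not a palindrome and xy^2z ∉ L.
Contradiction. Therefore L is not regular.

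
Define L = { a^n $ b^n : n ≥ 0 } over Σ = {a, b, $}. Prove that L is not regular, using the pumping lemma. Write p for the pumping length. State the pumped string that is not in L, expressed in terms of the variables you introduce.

Suppose for contradiction that L is regular, and let p be the pumping length.
Take w = a^p $ b^p ∈ L with |w| = 2p+1 ≥ p.
Write w = xyz as guaranteed by the lemma, with |xy| ≤ p and y is nonempty.
Because |xy| ≤ p and w begins with p copies of a, we have y = a^k with 1 ≤ k ≤ p.
Pump with i = 2: xy^2z = a^{p+k} $ b^p, which would require p+k = p. But k ≥ 1, so xy^2z ∉ L.
This contradicts the pumping lemma, so L is not regular.

a^{p+k} $ b^p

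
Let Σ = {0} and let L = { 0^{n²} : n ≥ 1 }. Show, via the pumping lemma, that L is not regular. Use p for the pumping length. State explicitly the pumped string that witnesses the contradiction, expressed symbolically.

Suppose for contradiction that L is regular, and let p be the pumping length.
Take w = 0^{p²} ∈ L with |w| = p² ≥ p.
By the pumping lemma, w = xyz with |xy| ≤ p and |y| > 0.
Then y = 0^k for some k with 1 ≤ k ≤ p.
Pump with i = 2: xy^2z = 0^{p²+k}. Since 1 ≤ k ≤ p, p² < p²+k ≤ p²+p < (p+1)², so p²+k lies strictly between consecutive squares and is not a perfect square. So xy^2z ∉ L.
This is a contradiction; hence L is not regular.

0^{p²+k}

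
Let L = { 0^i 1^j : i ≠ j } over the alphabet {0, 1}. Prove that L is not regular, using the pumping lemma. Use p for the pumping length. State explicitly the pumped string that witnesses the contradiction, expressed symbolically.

Assume L is regular; let p be its pumping constant.
Choose w = 0^p 1^{p+p!}. Since p ≠ p+p!, w ∈ L; and |w| ≥ p.
The pumping lemma gives a decomposition w = xyz where |xy| ≤ p and |y| > 0.
Since the first p symbols of w are all 0's and |xy| ≤ p, y lies entirely in the leading 0-block: y = 0^k for some k with 1 ≤ k ≤ p.
Since 1 ≤ k ≤ p, k divides p!; set t = 1 + p!/k. Then xy^t z has p + (p!/k)·k = p + p! copies of 0. Now the 0-count equals the 1-count, so i ≠ j fails. So xy^t z = 0^{p+p!} 1^{p+p!} ∉ L.
This is a contradiction; hence L is not regular.

0^{p+p!} 1^{p+p!}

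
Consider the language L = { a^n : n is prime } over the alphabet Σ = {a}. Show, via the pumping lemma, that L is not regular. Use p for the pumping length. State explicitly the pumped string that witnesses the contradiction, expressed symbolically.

a^{q(1+k)}

Assume L is regular; let p be its pumping constant.
Let q be a prime with q ≥ p+2 (infinitely many primes exist), and take w = a^q ∈ L with |w| = q ≥ p.
Write w = xyz as guaranteed by the lemma, with |xy| ≤ p and y is nonempty.
Then y = a^k for some k with 1 ≤ k ≤ p.
Since 1 ≤ k ≤ p, |xz| = q-k. Pump with i = q+1: |xy^{q+1}z| = (q-k)+(q+1)k = q+qk = q(1+k), which is composite (both factors ≥ 2). So xy^{q+1}z = a^{q(1+k)} ∉ L.
This is a contradiction; hence L is not regular.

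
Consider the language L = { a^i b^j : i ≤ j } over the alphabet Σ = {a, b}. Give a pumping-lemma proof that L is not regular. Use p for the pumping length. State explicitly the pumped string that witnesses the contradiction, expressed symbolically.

Suppose for contradiction that L is regular, and let p be the pumping length.
Choose w = a^p b^p ∈ L, with |w| = 2p ≥ p.
By the pumping lemma, w = xyz with |xy| ≤ p and |y| > 0.
The first p characters of w are a's, so xy (and hence y) consists only of a's. Write y = a^k, 1 ≤ k ≤ p.
Consider xy^2z = a^{p+k} b^p. Since k ≥ 1, the a-count p+k exceeds the b-count p, so i ≤ j fails; thus xy^2z ∉ L.
Contradiction. Therefore L is not regular.

a^{p+k} b^p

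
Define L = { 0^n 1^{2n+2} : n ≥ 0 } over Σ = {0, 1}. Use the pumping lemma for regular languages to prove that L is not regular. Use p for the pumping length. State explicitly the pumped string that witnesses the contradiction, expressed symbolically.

Assume L is regular. Let p be the pumping length given by the pumping lemma.
Let w = 0^p 1^{2p+2} ∈ L; note |w| = 3p+2 ≥ p.
The pumping lemma gives a decomposition w = xyz where |xy| ≤ p and |y| > 0.
The first p characters of w are 0's, so xy (and hence y) consists only of 0's. Write y = 0^k, 1 ≤ k ≤ p.
Pump with i = 2: xy^2z = 0^{p+k} 1^{2p+2}. For this to lie in L we would need 2p+2 = 2(p+k)+2, which forces k = 0. But k ≥ 1, so xy^2z ∉ L.
Contradiction. Therefore L is not regular.

0^{p+k} 1^{2p+2}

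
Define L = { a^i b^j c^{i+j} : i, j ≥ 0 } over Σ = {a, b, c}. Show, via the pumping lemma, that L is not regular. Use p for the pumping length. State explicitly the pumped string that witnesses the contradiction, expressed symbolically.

Assume L is regular; let p be its pumping constant.
Take w = a^p b^p c^{2p} ∈ L (with i=j=p, i+j=2p), |w| = 4p ≥ p.
Write w = xyz as guaranteed by the lemma, with |xy| ≤ p and |y| > 0.
Since the first p symbols of w are all a's and |xy| ≤ p, y lies entirely in the leading a-block: y = a^k for some k with 1 ≤ k ≤ p.
Consider xy^2z = a^{p+k} b^p c^{2p}. Now the a- and b-counts sum to 2p+k, but the c-count is 2p ≠ 2p+k. So xy^2z ∉ L.
This is a contradiction; hence L is not regular.

a^{p+k} b^p c^{2p}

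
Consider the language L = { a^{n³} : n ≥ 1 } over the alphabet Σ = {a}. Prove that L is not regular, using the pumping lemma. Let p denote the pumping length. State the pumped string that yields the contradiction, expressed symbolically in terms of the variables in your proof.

Suppose for contradiction that L is regular, and let p be the pumping length.
Take w = a^{p³} ∈ L with |w| = p³ ≥ p.
The pumping lemma gives a decomposition w = xyz where |xy| ≤ p and |y| > 0.
Then y = a^k for some k with 1 ≤ k ≤ p.
Pump with i = 2: xy^2z = a^{p³+k}. Since 1 ≤ k ≤ p, p³ < p³+k ≤ p³+p < p³+3p²+3p+1 = (p+1)³, so p³+k is not a perfect cube. So xy^2z ∉ L.
This is a contradiction; hence L is not regular.

a^{p³+k}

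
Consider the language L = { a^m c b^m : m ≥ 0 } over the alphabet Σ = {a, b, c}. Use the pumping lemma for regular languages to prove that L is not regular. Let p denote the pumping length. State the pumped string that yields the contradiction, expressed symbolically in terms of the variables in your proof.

Assume L is regular; let p be its pumping constant.
Take w = a^p c b^p ∈ L with |w| = 2p+1 ≥ p.
By the pumping lemma, w = xyz with |xy| ≤ p and y is nonempty.
Since the first p symbols of w are all a's and |xy| ≤ p, y lies entirely in the leading a-block: y = a^k for some k with 1 ≤ k ≤ p.
Pump with i = 2: xy^2z = a^{p+k} c b^p, which would require p+k = p. But k ≥ 1, so xy^2z ∉ L.
Contradiction. Therefore L is not regular.

a^{p+k} c b^p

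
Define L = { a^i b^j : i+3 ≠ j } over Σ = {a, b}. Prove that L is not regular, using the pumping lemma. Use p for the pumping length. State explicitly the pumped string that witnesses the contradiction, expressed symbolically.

a^{p+p!} b^{p+p!+3}

Suppose for contradiction that L is regular, and let p be the pumping length.
Choose w = a^p b^{p+p!+3}. Since p ≠ (p+p!+3)-3 = p+p!, w ∈ L; and |w| ≥ p.
The pumping lemma gives a decomposition w = xyz where |xy| ≤ p and |y| > 0.
The first p characters of w are a's, so xy (and hence y) consists only of a's. Write y = a^k, 1 ≤ k ≤ p.
Since 1 ≤ k ≤ p, k divides p!; set t = 1 + p!/k. Then xy^t z has p + (p!/k)·k = p + p! copies of a. Now the a-count is p+p! and (b-count)-3 = (p+p!+3)-3 = p+p!, so i+3 ≠ j fails. So xy^t z = a^{p+p!} b^{p+p!+3} ∉ L.
This is a contradiction; hence L is not regular.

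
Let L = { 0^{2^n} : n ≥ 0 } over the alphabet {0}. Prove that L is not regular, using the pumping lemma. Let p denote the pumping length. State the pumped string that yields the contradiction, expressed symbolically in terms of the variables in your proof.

0^{2^p+k}

Toward a contradiction, assume L is regular with pumping length p.
Take w = 0^{2^p} ∈ L with |w| = 2^p ≥ p.
By the pumping lemma, w = xyz with |xy| ≤ p and |y| > 0.
Then y = 0^k for some k with 1 ≤ k ≤ p.
Pump with i = 2: xy^2z = 0^{2^p+k}. Since 1 ≤ k ≤ p < 2^p, we have 2^p < 2^p+k < 2^{p+1}, so 2^p+k is not a power of 2. So xy^2z ∉ L.
This is a contradiction; hence L is not regular.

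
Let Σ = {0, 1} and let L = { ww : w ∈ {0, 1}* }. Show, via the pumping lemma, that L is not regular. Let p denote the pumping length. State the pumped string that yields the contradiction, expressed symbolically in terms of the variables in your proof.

Toward a contradiction, assume L is regular with pumping length p.
Take w = 0^p 1^p 0^p 1^p = uu where u = 0^p1^p; then w ∈ L and |w| = 4p ≥ p.
By the pumping lemma, w = xyz with |xy| ≤ p and y is nonempty.
The first p characters of w are 0's, so xy (and hence y) consists only of 0's. Write y = 0^k, 1 ≤ k ≤ p.
Pump with i = 2: xy^2z = 0^{p+k} 1^p 0^p 1^p, of length 4p+k. Suppose this equals vv. The string starts with 0 and ends with 1, so v does too; thus the boundary between the two copies of v is a 1→0 transition. There is exactly one such transition, at position 2p+k, so |v| = 2p+k and |vv| = 4p+2k ≠ 4p+k since k ≥ 1. So xy^2z ∉ L.
Contradiction. Therefore L is not regular.

0^{p+k} 1^p 0^p 1^p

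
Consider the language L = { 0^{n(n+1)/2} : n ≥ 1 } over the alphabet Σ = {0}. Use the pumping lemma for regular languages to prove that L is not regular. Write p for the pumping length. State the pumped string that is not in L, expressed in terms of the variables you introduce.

0^{p(p+1)/2+k}

Assume L is regular. Let p be the pumping length given by the pumping lemma.
Take w = 0^{p(p+1)/2} ∈ L with |w| = p(p+1)/2 ≥ p.
Write w = xyz as guaranteed by the lemma, with |xy| ≤ p and y is nonempty.
Then y = 0^k for some k with 1 ≤ k ≤ p.
Pump with i = 2: xy^2z = 0^{p(p+1)/2+k}. Since 1 ≤ k ≤ p, p(p+1)/2 < p(p+1)/2+k ≤ p(p+1)/2+p < (p+1)(p+2)/2, so p(p+1)/2+k is strictly between consecutive triangular numbers. So xy^2z ∉ L.
This is a contradiction; hence L is not regular.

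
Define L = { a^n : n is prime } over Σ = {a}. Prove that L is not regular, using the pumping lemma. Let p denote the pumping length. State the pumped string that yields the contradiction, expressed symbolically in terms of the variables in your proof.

Assume L is regular. Let p be the pumping length given by the pumping lemma.
Let q be a prime with q ≥ p+2 (infinitely many primes exist), and take w = a^q ∈ L with |w| = q ≥ p.
Write w = xyz as guaranteed by the lemma, with |xy| ≤ p and |y| > 0.
Then y = a^k for some k with 1 ≤ k ≤ p.
Since 1 ≤ k ≤ p, |xz| = q-k. Pump with i = q+1: |xy^{q+1}z| = (q-k)+(q+1)k = q+qk = q(1+k), which is composite (both factors ≥ 2). So xy^{q+1}z = a^{q(1+k)} ∉ L.
Contradiction. Therefore L is not regular.

a^{q(1+k)}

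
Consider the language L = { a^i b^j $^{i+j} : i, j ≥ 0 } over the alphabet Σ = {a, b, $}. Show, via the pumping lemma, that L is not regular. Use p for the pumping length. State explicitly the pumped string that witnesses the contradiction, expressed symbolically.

a^{p+k} b^p $^{2p}

Assume L is regular. Let p be the pumping length given by the pumping lemma.
Take w = a^p b^p $^{2p} ∈ L (with i=j=p, i+j=2p), |w| = 4p ≥ p.
The pumping lemma gives a decomposition w = xyz where |xy| ≤ p and y is nonempty.
Because |xy| ≤ p and w begins with p copies of a, we have y = a^k with 1 ≤ k ≤ p.
Consider xy^2z = a^{p+k} b^p $^{2p}. Now the a- and b-counts sum to 2p+k, but the $-count is 2p ≠ 2p+k. So xy^2z ∉ L.
Contradiction. Therefore L is not regular.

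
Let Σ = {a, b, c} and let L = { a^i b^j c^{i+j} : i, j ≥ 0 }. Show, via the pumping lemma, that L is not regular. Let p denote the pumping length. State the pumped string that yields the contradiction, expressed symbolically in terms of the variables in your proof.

a^{p+k} b^p c^{2p}

Assume L is regular. Let p be the pumping length given by the pumping lemma.
Take w = a^p b^p c^{2p} ∈ L (with i=j=p, i+j=2p), |w| = 4p ≥ p.
Write w = xyz as guaranteed by the lemma, with |xy| ≤ p and |y| ≥ 1.
Since the first p symbols of w are all a's and |xy| ≤ p, y lies entirely in the leading a-block: y = a^k for some k with 1 ≤ k ≤ p.
Consider xy^2z = a^{p+k} b^p c^{2p}. Now the a- and b-counts sum to 2p+k, but the c-count is 2p ≠ 2p+k. So xy^2z ∉ L.
Contradiction. Therefore L is not regular.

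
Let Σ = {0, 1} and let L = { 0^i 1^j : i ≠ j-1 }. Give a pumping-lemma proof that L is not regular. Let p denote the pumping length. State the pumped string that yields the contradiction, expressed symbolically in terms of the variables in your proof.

0^{p+p!} 1^{p+p!+1}

Suppose for contradiction that L is regular, and let p be the pumping length.
Choose w = 0^p 1^{p+p!+1}. Since p ≠ (p+p!+1)-1 = p+p!, w ∈ L; and |w| ≥ p.
By the pumping lemma, w = xyz with |xy| ≤ p and y is nonempty.
The first p characters of w are 0's, so xy (and hence y) consists only of 0's. Write y = 0^k, 1 ≤ k ≤ p.
Since 1 ≤ k ≤ p, k divides p!; set t = 1 + p!/k. Then xy^t z has p + (p!/k)·k = p + p! copies of 0. Now the 0-count is p+p! and (1-count)-1 = (p+p!+1)-1 = p+p!, so i ≠ j-1 fails. So xy^t z = 0^{p+p!} 1^{p+p!+1} ∉ L.
Contradiction. Therefore L is not regular.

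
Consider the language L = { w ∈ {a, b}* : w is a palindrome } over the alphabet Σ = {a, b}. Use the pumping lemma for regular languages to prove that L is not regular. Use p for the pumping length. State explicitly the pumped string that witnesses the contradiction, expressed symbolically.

Suppose for contradiction that L is regular, and let p be the pumping length.
Take w = a^p b a^p, a palindrome of length 2p+1 ≥ p.
The pumping lemma gives a decomposition w = xyz where |xy| ≤ p and |y| > 0.
Because |xy| ≤ p and w begins with p copies of a, we have y = a^k with 1 ≤ k ≤ p.
Pump with i = 2: xy^2z = a^{p+k} b a^p. Its reverse is a^p b a^{p+k}, which differs from xy^2z since k ≥ 1. So xy^2z is not a palindrome and xy^2z ∉ L.
Contradiction. Therefore L is not regular.

a^{p+k} b a^p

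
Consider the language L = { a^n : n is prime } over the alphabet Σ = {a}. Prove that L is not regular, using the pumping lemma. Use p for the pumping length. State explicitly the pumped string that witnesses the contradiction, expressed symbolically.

a^{q(1+k)}

Assume L is regular; let p be its pumping constant.
Let q be a prime with q ≥ p+2 (infinitely many primes exist), and take w = a^q ∈ L with |w| = q ≥ p.
The pumping lemma gives a decomposition w = xyz where |xy| ≤ p and |y| > 0.
Then y = a^k for some k with 1 ≤ k ≤ p.
Since 1 ≤ k ≤ p, |xz| = q-k. Pump with i = q+1: |xy^{q+1}z| = (q-k)+(q+1)k = q+qk = q(1+k), which is composite (both factors ≥ 2). So xy^{q+1}z = a^{q(1+k)} ∉ L.
This contradicts the pumping lemma, so L is not regular.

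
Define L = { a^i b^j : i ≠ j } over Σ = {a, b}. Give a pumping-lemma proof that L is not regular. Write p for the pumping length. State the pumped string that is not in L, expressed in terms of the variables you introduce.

a^{p+p!} b^{p+p!}

Suppose for contradiction that L is regular, and let p be the pumping length.
Choose w = a^p b^{p+p!}. Since p ≠ p+p!, w ∈ L; and |w| ≥ p.
The pumping lemma gives a decomposition w = xyz where |xy| ≤ p and y is nonempty.
Since the first p symbols of w are all a's and |xy| ≤ p, y lies entirely in the leading a-block: y = a^k for some k with 1 ≤ k ≤ p.
Since 1 ≤ k ≤ p, k divides p!; set t = 1 + p!/k. Then xy^t z has p + (p!/k)·k = p + p! copies of a. Now the a-count equals the b-count, so i ≠ j fails. So xy^t z = a^{p+p!} b^{p+p!} ∉ L.
This is a contradiction; hence L is not regular.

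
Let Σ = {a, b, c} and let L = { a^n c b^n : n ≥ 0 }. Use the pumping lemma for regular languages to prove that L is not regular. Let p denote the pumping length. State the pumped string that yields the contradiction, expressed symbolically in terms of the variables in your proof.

a^{p+k} c b^p

Suppose for contradiction that L is regular, and let p be the pumping length.
Take w = a^p c b^p ∈ L with |w| = 2p+1 ≥ p.
By the pumping lemma, w = xyz with |xy| ≤ p and y is nonempty.
Since the first p symbols of w are all a's and |xy| ≤ p, y lies entirely in the leading a-block: y = a^k for some k with 1 ≤ k ≤ p.
Pump with i = 2: xy^2z = a^{p+k} c b^p, which would require p+k = p. But k ≥ 1, so xy^2z ∉ L.
This contradicts the pumping lemma, so L is not regular.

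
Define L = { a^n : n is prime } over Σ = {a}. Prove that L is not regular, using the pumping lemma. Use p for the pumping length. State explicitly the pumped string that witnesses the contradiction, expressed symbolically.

Assume L is regular; let p be its pumping constant.
Let q be a prime with q ≥ p+2 (infinitely many primes exist), and take w = a^q ∈ L with |w| = q ≥ p.
By the pumping lemma, w = xyz with |xy| ≤ p and y is nonempty.
Then y = a^k for some k with 1 ≤ k ≤ p.
Since 1 ≤ k ≤ p, |xz| = q-k. Pump with i = q+1: |xy^{q+1}z| = (q-k)+(q+1)k = q+qk = q(1+k), which is composite (both factors ≥ 2). So xy^{q+1}z = a^{q(1+k)} ∉ L.
This contradicts the pumping lemma, so L is not regular.

a^{q(1+k)}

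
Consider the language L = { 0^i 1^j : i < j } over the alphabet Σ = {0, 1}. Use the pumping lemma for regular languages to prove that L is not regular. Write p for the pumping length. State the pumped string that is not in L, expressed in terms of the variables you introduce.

0^{p+k} 1^{p+1}

Toward a contradiction, assume L is regular with pumping length p.
Choose w = 0^p 1^{p+1} ∈ L, with |w| = 2p+1 ≥ p.
Write w = xyz as guaranteed by the lemma, with |xy| ≤ p and y is nonempty.
Since the first p symbols of w are all 0's and |xy| ≤ p, y lies entirely in the leading 0-block: y = 0^k for some k with 1 ≤ k ≤ p.
Consider xy^2z = 0^{p+k} 1^{p+1}. Since k ≥ 1, the 0-count p+k is at least p+1, so i < j fails; thus xy^2z ∉ L.
This is a contradiction; hence L is not regular.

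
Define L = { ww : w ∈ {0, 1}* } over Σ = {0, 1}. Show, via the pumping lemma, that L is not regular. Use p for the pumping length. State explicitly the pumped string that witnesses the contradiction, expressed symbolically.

Assume L is regular. Let p be the pumping length given by the pumping lemma.
Take w = 0^p 1^p 0^p 1^p = uu where u = 0^p1^p; then w ∈ L and |w| = 4p ≥ p.
By the pumping lemma, w = xyz with |xy| ≤ p and y is nonempty.
Since the first p symbols of w are all 0's and |xy| ≤ p, y lies entirely in the leading 0-block: y = 0^k for some k with 1 ≤ k ≤ p.
Pump with i = 2: xy^2z = 0^{p+k} 1^p 0^p 1^p, of length 4p+k. Suppose this equals vv. The string starts with 0 and ends with 1, so v does too; thus the boundary between the two copies of v is a 1→0 transition. There is exactly one such transition, at position 2p+k, so |v| = 2p+k and |vv| = 4p+2k ≠ 4p+k since k ≥ 1. So xy^2z ∉ L.
This is a contradiction; hence L is not regular.

0^{p+k} 1^p 0^p 1^p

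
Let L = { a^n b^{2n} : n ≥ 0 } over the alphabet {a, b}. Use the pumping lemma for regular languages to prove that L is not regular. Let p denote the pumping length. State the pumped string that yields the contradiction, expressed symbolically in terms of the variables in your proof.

Assume L is regular; let p be its pumping constant.
Let w = a^p b^{2p} ∈ L; note |w| = 3p ≥ p.
Write w = xyz as guaranteed by the lemma, with |xy| ≤ p and y is nonempty.
Because |xy| ≤ p and w begins with p copies of a, we have y = a^k with 1 ≤ k ≤ p.
Pump with i = 2: xy^2z = a^{p+k} b^{2p}. For this to lie in L we would need 2p = 2(p+k), which forces k = 0. But k ≥ 1, so xy^2z ∉ L.
Contradiction. Therefore L is not regular.

a^{p+k} b^{2p}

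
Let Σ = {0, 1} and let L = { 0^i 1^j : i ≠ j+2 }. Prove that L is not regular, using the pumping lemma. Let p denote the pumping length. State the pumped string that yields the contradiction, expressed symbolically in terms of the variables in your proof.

0^{p+p!} 1^{p+p!-2}

Toward a contradiction, assume L is regular with pumping length p.
Choose w = 0^p 1^{p+p!-2}. Since p ≠ (p+p!-2)+2 = p+p!, w ∈ L; and |w| ≥ p.
The pumping lemma gives a decomposition w = xyz where |xy| ≤ p and |y| ≥ 1.
Since the first p symbols of w are all 0's and |xy| ≤ p, y lies entirely in the leading 0-block: y = 0^k for some k with 1 ≤ k ≤ p.
Since 1 ≤ k ≤ p, k divides p!; set t = 1 + p!/k. Then xy^t z has p + (p!/k)·k = p + p! copies of 0. Now the 0-count is p+p! and (1-count)+2 = (p+p!-2)+2 = p+p!, so i ≠ j+2 fails. So xy^t z = 0^{p+p!} 1^{p+p!-2} ∉ L.
Contradiction. Therefore L is not regular.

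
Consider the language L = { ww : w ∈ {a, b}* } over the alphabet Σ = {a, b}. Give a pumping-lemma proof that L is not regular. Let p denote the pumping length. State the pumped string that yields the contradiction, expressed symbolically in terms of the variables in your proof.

Toward a contradiction, assume L is regular with pumping length p.
Take w = a^p b^p a^p b^p = uu where u = a^pb^p; then w ∈ L and |w| = 4p ≥ p.
The pumping lemma gives a decomposition w = xyz where |xy| ≤ p and |y| > 0.
The first p characters of w are a's, so xy (and hence y) consists only of a's. Write y = a^k, 1 ≤ k ≤ p.
Pump with i = 2: xy^2z = a^{p+k} b^p a^p b^p, of length 4p+k. Suppose this equals vv. The string starts with a and ends with b, so v does too; thus the boundary between the two copies of v is a b→a transition. There is exactly one such transition, at position 2p+k, so |v| = 2p+k and |vv| = 4p+2k ≠ 4p+k since k ≥ 1. So xy^2z ∉ L.
This contradicts the pumping lemma, so L is not regular.

a^{p+k} b^p a^p b^p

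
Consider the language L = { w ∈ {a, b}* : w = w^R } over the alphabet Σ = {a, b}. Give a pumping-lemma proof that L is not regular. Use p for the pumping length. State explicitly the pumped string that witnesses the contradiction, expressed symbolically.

Assume L is regular. Let p be the pumping length given by the pumping lemma.
Take w = a^p b a^p, a palindrome of length 2p+1 ≥ p.
By the pumping lemma, w = xyz with |xy| ≤ p and |y| ≥ 1.
Since the first p symbols of w are all a's and |xy| ≤ p, y lies entirely in the leading a-block: y = a^k for some k with 1 ≤ k ≤ p.
Pump with i = 2: xy^2z = a^{p+k} b a^p. Its reverse is a^p b a^{p+k}, which differs from xy^2z since k ≥ 1. So xy^2z is not a palindrome and xy^2z ∉ L.
Contradiction. Therefore L is not regular.

a^{p+k} b a^p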